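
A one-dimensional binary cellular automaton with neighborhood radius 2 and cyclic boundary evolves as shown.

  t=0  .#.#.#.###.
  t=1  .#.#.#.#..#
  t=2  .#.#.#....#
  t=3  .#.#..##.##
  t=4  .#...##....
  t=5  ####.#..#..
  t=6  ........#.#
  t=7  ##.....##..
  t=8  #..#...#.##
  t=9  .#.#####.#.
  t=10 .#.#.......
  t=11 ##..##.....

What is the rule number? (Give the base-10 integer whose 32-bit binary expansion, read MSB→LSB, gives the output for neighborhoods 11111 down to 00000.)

44761460

  nb #####: next=.  (t=9,i=5, bit31=0)
  nb ####.: next=.  (t=5,i=2, bit30=0)
  nb ###.#: next=.  (t=5,i=3, bit29=0)
  nb ###..: next=.  (t=0,i=9, bit28=0)
  nb ##.##: next=.  (t=3,i=8, bit27=0)
  nb ##.#.: next=.  (t=3,i=0, bit26=0)
  nb ##..#: next=#  (t=0,i=10, bit25=1)
  nb ##...: next=.  (t=4,i=7, bit24=0)
  nb #.###: next=#  (t=0,i=7, bit23=1)
  nb #.##.: next=.  (t=3,i=9, bit22=0)
  nb #.#.#: next=#  (t=0,i=3, bit21=1)
  nb #.#..: next=.  (t=1,i=7, bit20=0)
  nb #..##: next=#  (t=3,i=5, bit19=1)
  nb #..#.: next=.  (t=0,i=0, bit18=0)
  nb #...#: next=#  (t=4,i=3, bit17=1)
  nb #....: next=#  (t=2,i=7, bit16=1)
  nb .####: next=.  (t=5,i=1, bit15=0)
  nb .###.: next=.  (t=0,i=8, bit14=0)
  nb .##.#: next=.  (t=3,i=7, bit13=0)
  nb .##..: next=.  (t=4,i=6, bit12=0)
  nb .#.##: next=.  (t=0,i=6, bit11=0)
  nb .#.#.: next=.  (t=0,i=2, bit10=0)
  nb .#..#: next=.  (t=1,i=8, bit9=0)
  nb .#...: next=#  (t=2,i=6, bit8=1)
  nb ..###: next=.  (t=5,i=0, bit7=0)
  nb ..##.: next=#  (t=3,i=6, bit6=1)
  nb ..#.#: next=#  (t=0,i=1, bit5=1)
  nb ..#..: next=#  (t=4,i=1, bit4=1)
  nb ...##: next=.  (t=4,i=4, bit3=0)
  nb ...#.: next=#  (t=2,i=9, bit2=1)
  nb ....#: next=.  (t=2,i=8, bit1=0)
  nb .....: next=.  (t=4,i=9, bit0=0)
  bits 00000010101010110000000101110100 = 44761460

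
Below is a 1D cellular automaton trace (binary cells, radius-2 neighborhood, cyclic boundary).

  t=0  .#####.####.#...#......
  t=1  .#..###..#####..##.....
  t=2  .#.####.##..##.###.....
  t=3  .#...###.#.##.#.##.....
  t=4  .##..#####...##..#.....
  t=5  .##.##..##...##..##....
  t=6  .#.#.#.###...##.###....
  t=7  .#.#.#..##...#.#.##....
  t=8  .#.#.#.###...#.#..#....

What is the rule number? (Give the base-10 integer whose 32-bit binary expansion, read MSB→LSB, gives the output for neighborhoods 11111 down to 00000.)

  #####|.  b31=0 t=0,i=3
  ####.|#  b30=1 t=0,i=4
  ###.#|#  b29=1 t=0,i=5
  ###..|#  b28=1 t=1,i=6
  ##.##|#  b27=1 t=0,i=6
  ##.#.|#  b26=1 t=0,i=11
  ##..#|.  b25=0 t=1,i=7
  ##...|.  b24=0 t=1,i=18
  #.###|.  b23=0 t=0,i=7
  #.##.|.  b22=0 t=2,i=8
  #.#.#|#  b21=1 t=3,i=9
  #.#..|#  b20=1 t=0,i=12
  #..##|#  b19=1 t=1,i=3
  #..#.|.  b18=0 t=4,i=16
  #...#|.  b17=0 t=0,i=14
  #....|.  b16=0 t=0,i=18
  .####|.  b15=0 t=0,i=2
  .###.|#  b14=1 t=1,i=5
  .##.#|.  b13=0 t=2,i=13
  .##..|#  b12=1 t=1,i=17
  .#.##|.  b11=0 t=2,i=2
  .#.#.|.  b10=0 t=6,i=2
  .#..#|.  b9=0 t=1,i=2
  .#...|#  b8=1 t=0,i=13
  ..###|#  b7=1 t=0,i=1
  ..##.|#  b6=1 t=1,i=16
  ..#.#|#  b5=1 t=2,i=1
  ..#..|#  b4=1 t=0,i=16
  ...##|.  b3=0 t=0,i=0
  ...#.|.  b2=0 t=0,i=15
  ....#|.  b1=0 t=0,i=22
  .....|.  b0=0 t=0,i=19
  bits 01111100001110000101000111110000 = 2084065776

2084065776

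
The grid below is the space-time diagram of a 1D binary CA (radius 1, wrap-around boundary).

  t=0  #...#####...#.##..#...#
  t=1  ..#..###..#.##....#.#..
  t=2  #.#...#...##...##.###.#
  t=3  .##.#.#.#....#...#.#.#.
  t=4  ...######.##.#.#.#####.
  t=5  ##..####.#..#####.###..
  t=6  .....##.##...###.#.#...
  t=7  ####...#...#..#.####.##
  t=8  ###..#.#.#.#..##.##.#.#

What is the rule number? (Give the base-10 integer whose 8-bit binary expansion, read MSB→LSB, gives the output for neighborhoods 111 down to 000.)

165

  nb ###: next=#  (t=0,i=5, bit7=1)
  nb ##.: next=.  (t=0,i=0, bit6=0)
  nb #.#: next=#  (t=0,i=13, bit5=1)
  nb #..: next=.  (t=0,i=1, bit4=0)
  nb .##: next=.  (t=0,i=4, bit3=0)
  nb .#.: next=#  (t=0,i=12, bit2=1)
  nb ..#: next=.  (t=0,i=3, bit1=0)
  nb ...: next=#  (t=0,i=2, bit0=1)
  bits 10100101 = 165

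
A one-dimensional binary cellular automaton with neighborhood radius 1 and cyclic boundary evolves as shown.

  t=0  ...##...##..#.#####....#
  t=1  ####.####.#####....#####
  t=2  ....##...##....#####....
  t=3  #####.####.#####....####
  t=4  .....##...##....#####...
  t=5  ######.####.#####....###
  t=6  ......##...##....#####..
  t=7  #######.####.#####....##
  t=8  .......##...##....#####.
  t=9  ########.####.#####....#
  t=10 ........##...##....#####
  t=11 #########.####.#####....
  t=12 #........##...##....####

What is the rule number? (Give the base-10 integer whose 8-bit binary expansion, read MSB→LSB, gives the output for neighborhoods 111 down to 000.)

63

  ### -> .   bit 7 = 0  t=0,i=15
  ##. -> .   bit 6 = 0  t=0,i=4
  #.# -> #   bit 5 = 1  t=0,i=13
  #.. -> #   bit 4 = 1  t=0,i=0
  .## -> #   bit 3 = 1  t=0,i=3
  .#. -> #   bit 2 = 1  t=0,i=12
  ..# -> #   bit 1 = 1  t=0,i=2
  ... -> #   bit 0 = 1  t=0,i=1
  bits 00111111 = 63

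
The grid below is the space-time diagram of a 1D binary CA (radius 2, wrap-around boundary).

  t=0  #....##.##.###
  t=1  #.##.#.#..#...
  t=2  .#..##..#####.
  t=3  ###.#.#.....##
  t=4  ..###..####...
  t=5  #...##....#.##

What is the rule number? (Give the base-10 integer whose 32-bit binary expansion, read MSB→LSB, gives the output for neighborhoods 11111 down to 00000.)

1042746195

  ##### -> .   bit 31 = 0  t=2,i=10
  ####. -> .   bit 30 = 0  t=0,i=13
  ###.# -> #   bit 29 = 1  t=3,i=2
  ###.. -> #   bit 28 = 1  t=0,i=0
  ##.## -> #   bit 27 = 1  t=0,i=7
  ##.#. -> #   bit 26 = 1  t=1,i=4
  ##..# -> #   bit 25 = 1  t=2,i=6
  ##... -> .   bit 24 = 0  t=0,i=1
  #.### -> .   bit 23 = 0  t=0,i=11
  #.##. -> .   bit 22 = 0  t=0,i=8
  #.#.# -> #   bit 21 = 1  t=1,i=5
  #.#.. -> .   bit 20 = 0  t=1,i=7
  #..## -> .   bit 19 = 0  t=2,i=3
  #..#. -> #   bit 18 = 1  t=1,i=9
  #...# -> #   bit 17 = 1  t=1,i=12
  #.... -> #   bit 16 = 1  t=0,i=2
  .#### -> .   bit 15 = 0  t=0,i=12
  .###. -> .   bit 14 = 0  t=4,i=3
  .##.# -> .   bit 13 = 0  t=0,i=6
  .##.. -> .   bit 12 = 0  t=2,i=5
  .#.## -> #   bit 11 = 1  t=1,i=1
  .#.#. -> .   bit 10 = 0  t=1,i=6
  .#..# -> #   bit 9 = 1  t=1,i=8
  .#... -> #   bit 8 = 1  t=1,i=11
  ..### -> .   bit 7 = 0  t=2,i=8
  ..##. -> #   bit 6 = 1  t=0,i=5
  ..#.# -> .   bit 5 = 0  t=1,i=0
  ..#.. -> #   bit 4 = 1  t=1,i=10
  ...## -> .   bit 3 = 0  t=0,i=4
  ...#. -> .   bit 2 = 0  t=1,i=13
  ....# -> #   bit 1 = 1  t=0,i=3
  ..... -> #   bit 0 = 1  t=3,i=9
  bits 00111110001001110000101101010011 = 1042746195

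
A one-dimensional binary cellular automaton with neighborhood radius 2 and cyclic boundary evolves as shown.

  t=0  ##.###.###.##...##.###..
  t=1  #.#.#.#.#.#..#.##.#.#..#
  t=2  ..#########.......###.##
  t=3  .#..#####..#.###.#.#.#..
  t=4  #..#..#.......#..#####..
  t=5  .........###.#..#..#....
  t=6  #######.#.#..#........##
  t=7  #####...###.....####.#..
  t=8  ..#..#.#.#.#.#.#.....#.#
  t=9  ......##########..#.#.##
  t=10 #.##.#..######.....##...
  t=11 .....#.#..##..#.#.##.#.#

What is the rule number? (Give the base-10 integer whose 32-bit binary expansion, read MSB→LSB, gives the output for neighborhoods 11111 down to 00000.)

2302166093

  #####|#  b31=1 t=2,i=4
  ####.|.  b30=0 t=2,i=9
  ###.#|.  b29=0 t=0,i=5
  ###..|.  b28=0 t=0,i=21
  ##.##|#  b27=1 t=0,i=2
  ##.#.|.  b26=0 t=1,i=1
  ##..#|.  b25=0 t=0,i=22
  ##...|#  b24=1 t=0,i=13
  #.###|.  b23=0 t=0,i=3
  #.##.|.  b22=0 t=0,i=11
  #.#.#|#  b21=1 t=1,i=2
  #.#..|#  b20=1 t=1,i=10
  #..##|#  b19=1 t=0,i=23
  #..#.|.  b18=0 t=1,i=12
  #...#|.  b17=0 t=0,i=14
  #....|.  b16=0 t=2,i=12
  .####|.  b15=0 t=2,i=3
  .###.|#  b14=1 t=0,i=4
  .##.#|.  b13=0 t=0,i=1
  .##..|.  b12=0 t=0,i=12
  .#.##|.  b11=0 t=1,i=14
  .#.#.|#  b10=1 t=1,i=3
  .#..#|.  b9=0 t=1,i=11
  .#...|.  b8=0 t=3,i=22
  ..###|.  b7=0 t=2,i=2
  ..##.|#  b6=1 t=0,i=0
  ..#.#|.  b5=0 t=1,i=13
  ..#..|.  b4=0 t=3,i=1
  ...##|#  b3=1 t=0,i=15
  ...#.|#  b2=1 t=3,i=0
  ....#|.  b1=0 t=2,i=16
  .....|#  b0=1 t=2,i=13
  bits 10001001001110000100010001001101 = 2302166093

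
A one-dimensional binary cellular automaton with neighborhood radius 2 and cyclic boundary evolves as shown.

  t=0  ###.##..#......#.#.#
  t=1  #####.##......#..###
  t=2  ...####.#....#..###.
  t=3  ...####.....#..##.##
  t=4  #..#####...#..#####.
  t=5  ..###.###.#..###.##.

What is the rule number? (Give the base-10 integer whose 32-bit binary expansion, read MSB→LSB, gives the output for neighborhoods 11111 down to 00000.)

  [31] ##### => .  t=1,i=0
  [30] ####. => #  t=0,i=1
  [29] ###.# => #  t=0,i=2
  [28] ###.. => #  t=2,i=18
  [27] ##.## => #  t=0,i=3
  [26] ##.#. => .  t=2,i=7
  [25] ##..# => #  t=0,i=6
  [24] ##... => #  t=1,i=8
  [23] #.### => #  t=0,i=19
  [22] #.##. => #  t=0,i=4
  [21] #.#.# => #  t=0,i=17
  [20] #.#.. => .  t=2,i=8
  [19] #..## => #  t=1,i=16
  [18] #..#. => #  t=0,i=7
  [17] #...# => .  t=3,i=1
  [16] #.... => .  t=0,i=10
  [15] .#### => #  t=0,i=0
  [14] .###. => .  t=2,i=17
  [13] .##.# => #  t=3,i=16
  [12] .##.. => .  t=0,i=5
  [11] .#.## => #  t=0,i=18
  [10] .#.#. => .  t=0,i=16
  [9] .#..# => .  t=1,i=15
  [8] .#... => .  t=0,i=9
  [7] ..### => #  t=1,i=17
  [6] ..##. => #  t=3,i=15
  [5] ..#.# => .  t=0,i=15
  [4] ..#.. => .  t=0,i=8
  [3] ...## => .  t=2,i=2
  [2] ...#. => #  t=0,i=14
  [1] ....# => .  t=0,i=13
  [0] ..... => .  t=0,i=11
  bits 01111011111011001010100011000100 = 2079107268

2079107268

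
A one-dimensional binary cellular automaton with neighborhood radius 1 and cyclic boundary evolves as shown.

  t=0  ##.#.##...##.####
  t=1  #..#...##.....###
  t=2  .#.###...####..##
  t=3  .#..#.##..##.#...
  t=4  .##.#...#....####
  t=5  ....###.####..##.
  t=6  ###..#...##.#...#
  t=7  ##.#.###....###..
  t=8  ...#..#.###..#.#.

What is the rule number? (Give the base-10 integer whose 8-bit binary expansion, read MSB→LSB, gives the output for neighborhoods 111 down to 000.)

  [7] ### => #  t=0,i=0
  [6] ##. => .  t=0,i=1
  [5] #.# => .  t=0,i=2
  [4] #.. => #  t=0,i=7
  [3] .## => .  t=0,i=5
  [2] .#. => #  t=0,i=3
  [1] ..# => .  t=0,i=9
  [0] ... => #  t=0,i=8
  bits 10010101 = 149

149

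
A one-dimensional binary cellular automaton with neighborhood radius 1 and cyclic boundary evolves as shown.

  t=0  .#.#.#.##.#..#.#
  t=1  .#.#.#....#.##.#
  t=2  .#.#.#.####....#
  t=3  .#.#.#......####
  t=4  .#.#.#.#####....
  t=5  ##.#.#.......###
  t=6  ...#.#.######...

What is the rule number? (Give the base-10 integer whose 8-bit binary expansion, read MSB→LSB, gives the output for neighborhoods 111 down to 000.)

7

  nb ###: next=.  (t=2,i=8, bit7=0)
  nb ##.: next=.  (t=0,i=8, bit6=0)
  nb #.#: next=.  (t=0,i=0, bit5=0)
  nb #..: next=.  (t=0,i=11, bit4=0)
  nb .##: next=.  (t=0,i=7, bit3=0)
  nb .#.: next=#  (t=0,i=1, bit2=1)
  nb ..#: next=#  (t=0,i=12, bit1=1)
  nb ...: next=#  (t=1,i=7, bit0=1)
  bits 00000111 = 7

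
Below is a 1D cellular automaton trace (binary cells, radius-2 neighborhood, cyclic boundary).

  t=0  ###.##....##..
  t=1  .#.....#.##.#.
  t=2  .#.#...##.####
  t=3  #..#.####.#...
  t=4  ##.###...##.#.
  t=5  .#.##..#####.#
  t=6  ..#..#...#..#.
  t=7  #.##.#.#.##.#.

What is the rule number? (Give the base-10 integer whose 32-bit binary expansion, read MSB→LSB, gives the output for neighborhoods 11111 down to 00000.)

  #####|#  b31=1 t=5,i=9
  ####.|.  b30=0 t=2,i=12
  ###.#|.  b29=0 t=0,i=2
  ###..|.  b28=0 t=4,i=5
  ##.##|.  b27=0 t=0,i=3
  ##.#.|#  b26=1 t=1,i=11
  ##..#|#  b25=1 t=0,i=12
  ##...|.  b24=0 t=0,i=6
  #.###|#  b23=1 t=2,i=10
  #.##.|.  b22=0 t=0,i=4
  #.#.#|.  b21=0 t=2,i=1
  #.#..|#  b20=1 t=1,i=12
  #..##|.  b19=0 t=0,i=13
  #..#.|.  b18=0 t=1,i=0
  #...#|#  b17=1 t=2,i=5
  #....|#  b16=1 t=0,i=7
  .####|.  b15=0 t=2,i=11
  .###.|#  b14=1 t=0,i=1
  .##.#|#  b13=1 t=1,i=10
  .##..|.  b12=0 t=0,i=5
  .#.##|#  b11=1 t=1,i=8
  .#.#.|.  b10=0 t=2,i=2
  .#..#|#  b9=1 t=1,i=13
  .#...|.  b8=0 t=1,i=2
  ..###|.  b7=0 t=0,i=0
  ..##.|#  b6=1 t=0,i=10
  ..#.#|#  b5=1 t=1,i=7
  ..#..|#  b4=1 t=1,i=1
  ...##|#  b3=1 t=0,i=9
  ...#.|.  b2=0 t=1,i=6
  ....#|.  b1=0 t=0,i=8
  .....|.  b0=0 t=1,i=4
  bits 10000110100100110110101001111000 = 2257807992

2257807992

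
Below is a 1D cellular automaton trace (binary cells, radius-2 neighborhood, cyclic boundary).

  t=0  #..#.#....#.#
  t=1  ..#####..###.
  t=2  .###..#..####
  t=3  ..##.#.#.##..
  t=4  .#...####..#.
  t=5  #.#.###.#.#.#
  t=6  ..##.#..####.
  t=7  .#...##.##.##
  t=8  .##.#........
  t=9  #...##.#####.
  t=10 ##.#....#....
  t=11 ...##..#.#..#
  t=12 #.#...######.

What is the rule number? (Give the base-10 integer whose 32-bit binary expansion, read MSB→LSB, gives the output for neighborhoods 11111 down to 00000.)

288673709

  [31] ##### => .  t=1,i=4
  [30] ####. => .  t=1,i=5
  [29] ###.# => .  t=2,i=12
  [28] ###.. => #  t=1,i=6
  [27] ##.## => .  t=2,i=0
  [26] ##.#. => .  t=3,i=4
  [25] ##..# => .  t=0,i=1
  [24] ##... => #  t=1,i=12
  [23] #.### => .  t=2,i=1
  [22] #.##. => .  t=0,i=12
  [21] #.#.# => #  t=3,i=5
  [20] #.#.. => #  t=0,i=5
  [19] #..## => .  t=1,i=8
  [18] #..#. => #  t=0,i=2
  [17] #...# => .  t=1,i=0
  [16] #.... => .  t=0,i=7
  [15] .#### => #  t=1,i=3
  [14] .###. => #  t=1,i=10
  [13] .##.# => .  t=3,i=3
  [12] .##.. => .  t=0,i=0
  [11] .#.## => #  t=0,i=11
  [10] .#.#. => #  t=0,i=4
  [9] .#..# => #  t=2,i=7
  [8] .#... => #  t=0,i=6
  [7] ..### => #  t=1,i=2
  [6] ..##. => .  t=3,i=2
  [5] ..#.# => #  t=0,i=3
  [4] ..#.. => .  t=2,i=6
  [3] ...## => #  t=1,i=1
  [2] ...#. => #  t=0,i=9
  [1] ....# => .  t=0,i=8
  [0] ..... => #  t=8,i=7
  bits 00010001001101001100111110101101 = 288673709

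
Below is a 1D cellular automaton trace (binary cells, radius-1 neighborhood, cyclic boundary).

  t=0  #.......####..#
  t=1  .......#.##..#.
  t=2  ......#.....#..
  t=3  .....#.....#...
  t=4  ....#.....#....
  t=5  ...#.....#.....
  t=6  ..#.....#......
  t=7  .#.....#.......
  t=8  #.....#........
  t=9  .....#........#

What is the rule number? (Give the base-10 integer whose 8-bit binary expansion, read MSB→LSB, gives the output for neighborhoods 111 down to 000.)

130

  ### -> #   bit 7 = 1  t=0,i=9
  ##. -> .   bit 6 = 0  t=0,i=0
  #.# -> .   bit 5 = 0  t=1,i=8
  #.. -> .   bit 4 = 0  t=0,i=1
  .## -> .   bit 3 = 0  t=0,i=8
  .#. -> .   bit 2 = 0  t=1,i=7
  ..# -> #   bit 1 = 1  t=0,i=7
  ... -> .   bit 0 = 0  t=0,i=2
  bits 10000010 = 130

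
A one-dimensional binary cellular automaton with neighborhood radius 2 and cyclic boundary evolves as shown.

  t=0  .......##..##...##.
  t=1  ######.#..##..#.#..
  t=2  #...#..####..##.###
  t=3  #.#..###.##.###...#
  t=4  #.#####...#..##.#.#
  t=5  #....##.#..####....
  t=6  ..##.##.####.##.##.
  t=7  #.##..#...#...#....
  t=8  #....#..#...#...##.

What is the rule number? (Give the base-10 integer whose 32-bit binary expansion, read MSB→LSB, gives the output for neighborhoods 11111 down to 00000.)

1344234211

  [31] ##### => .  t=1,i=2
  [30] ####. => #  t=1,i=4
  [29] ###.# => .  t=1,i=5
  [28] ###.. => #  t=2,i=0
  [27] ##.## => .  t=2,i=15
  [26] ##.#. => .  t=1,i=6
  [25] ##..# => .  t=0,i=9
  [24] ##... => .  t=0,i=13
  [23] #.### => .  t=2,i=16
  [22] #.##. => .  t=3,i=9
  [21] #.#.# => .  t=4,i=16
  [20] #.#.. => #  t=1,i=7
  [19] #..## => #  t=0,i=10
  [18] #..#. => #  t=1,i=13
  [17] #...# => #  t=0,i=14
  [16] #.... => #  t=0,i=0
  [15] .#### => .  t=1,i=1
  [14] .###. => #  t=3,i=6
  [13] .##.# => #  t=2,i=14
  [12] .##.. => .  t=0,i=8
  [11] .#.## => .  t=4,i=17
  [10] .#.#. => .  t=1,i=15
  [9] .#..# => #  t=1,i=8
  [8] .#... => .  t=5,i=1
  [7] ..### => #  t=1,i=0
  [6] ..##. => #  t=0,i=7
  [5] ..#.# => #  t=1,i=14
  [4] ..#.. => .  t=2,i=4
  [3] ...## => .  t=0,i=6
  [2] ...#. => .  t=2,i=3
  [1] ....# => #  t=0,i=5
  [0] ..... => #  t=0,i=1
  bits 01010000000111110110001011100011 = 1344234211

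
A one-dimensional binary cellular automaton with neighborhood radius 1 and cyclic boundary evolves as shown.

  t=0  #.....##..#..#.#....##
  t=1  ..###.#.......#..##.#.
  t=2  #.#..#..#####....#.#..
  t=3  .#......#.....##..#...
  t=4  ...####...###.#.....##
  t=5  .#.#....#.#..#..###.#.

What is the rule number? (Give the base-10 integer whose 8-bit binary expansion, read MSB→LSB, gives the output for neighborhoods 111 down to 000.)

41

  [7] ### => .  t=0,i=21
  [6] ##. => .  t=0,i=0
  [5] #.# => #  t=0,i=14
  [4] #.. => .  t=0,i=1
  [3] .## => #  t=0,i=6
  [2] .#. => .  t=0,i=10
  [1] ..# => .  t=0,i=5
  [0] ... => #  t=0,i=2
  bits 00101001 = 41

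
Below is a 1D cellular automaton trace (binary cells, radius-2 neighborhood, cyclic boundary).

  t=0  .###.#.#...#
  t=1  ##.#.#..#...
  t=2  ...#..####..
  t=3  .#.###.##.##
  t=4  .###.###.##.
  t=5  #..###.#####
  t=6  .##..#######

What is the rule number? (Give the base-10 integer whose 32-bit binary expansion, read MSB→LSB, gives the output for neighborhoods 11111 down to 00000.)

3958217490

  ##### -> #   bit 31 = 1  t=5,i=9
  ####. -> #   bit 30 = 1  t=2,i=8
  ###.# -> #   bit 29 = 1  t=0,i=3
  ###.. -> .   bit 28 = 0  t=2,i=9
  ##.## -> #   bit 27 = 1  t=3,i=6
  ##.#. -> .   bit 26 = 0  t=0,i=4
  ##..# -> #   bit 25 = 1  t=4,i=11
  ##... -> #   bit 24 = 1  t=2,i=10
  #.### -> #   bit 23 = 1  t=0,i=1
  #.##. -> #   bit 22 = 1  t=3,i=7
  #.#.# -> #   bit 21 = 1  t=0,i=5
  #.#.. -> .   bit 20 = 0  t=0,i=7
  #..## -> #   bit 19 = 1  t=2,i=5
  #..#. -> #   bit 18 = 1  t=1,i=7
  #...# -> .   bit 17 = 0  t=0,i=9
  #.... -> #   bit 16 = 1  t=2,i=11
  .#### -> #   bit 15 = 1  t=2,i=7
  .###. -> .   bit 14 = 0  t=0,i=2
  .##.# -> .   bit 13 = 0  t=1,i=1
  .##.. -> #   bit 12 = 1  t=4,i=10
  .#.## -> #   bit 11 = 1  t=0,i=0
  .#.#. -> .   bit 10 = 0  t=0,i=6
  .#..# -> #   bit 9 = 1  t=1,i=6
  .#... -> #   bit 8 = 1  t=0,i=8
  ..### -> .   bit 7 = 0  t=2,i=6
  ..##. -> .   bit 6 = 0  t=1,i=0
  ..#.# -> .   bit 5 = 0  t=0,i=11
  ..#.. -> #   bit 4 = 1  t=1,i=8
  ...## -> .   bit 3 = 0  t=1,i=11
  ...#. -> .   bit 2 = 0  t=0,i=10
  ....# -> #   bit 1 = 1  t=2,i=1
  ..... -> .   bit 0 = 0  t=2,i=0
  bits 11101011111011011001101100010010 = 3958217490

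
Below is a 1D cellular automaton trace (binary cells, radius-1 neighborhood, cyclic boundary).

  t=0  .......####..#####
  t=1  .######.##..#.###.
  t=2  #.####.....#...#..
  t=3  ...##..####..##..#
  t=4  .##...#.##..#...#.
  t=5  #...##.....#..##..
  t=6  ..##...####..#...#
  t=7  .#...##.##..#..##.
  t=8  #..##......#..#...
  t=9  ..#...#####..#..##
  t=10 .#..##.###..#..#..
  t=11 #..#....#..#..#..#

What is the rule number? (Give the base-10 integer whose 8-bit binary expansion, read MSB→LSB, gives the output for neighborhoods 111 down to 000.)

131

  [7] ### => #  t=0,i=8
  [6] ##. => .  t=0,i=10
  [5] #.# => .  t=1,i=7
  [4] #.. => .  t=0,i=0
  [3] .## => .  t=0,i=7
  [2] .#. => .  t=1,i=12
  [1] ..# => #  t=0,i=6
  [0] ... => #  t=0,i=1
  bits 10000011 = 131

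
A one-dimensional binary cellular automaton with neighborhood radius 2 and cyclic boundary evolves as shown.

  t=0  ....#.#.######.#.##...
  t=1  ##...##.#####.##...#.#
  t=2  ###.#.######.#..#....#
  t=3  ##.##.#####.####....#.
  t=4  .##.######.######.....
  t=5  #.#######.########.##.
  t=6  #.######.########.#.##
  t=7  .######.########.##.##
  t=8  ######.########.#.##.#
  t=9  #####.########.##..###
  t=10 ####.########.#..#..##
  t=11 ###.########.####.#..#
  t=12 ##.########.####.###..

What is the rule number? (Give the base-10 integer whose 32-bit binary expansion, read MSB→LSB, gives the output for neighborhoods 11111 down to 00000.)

  ##### -> #   bit 31 = 1  t=0,i=10
  ####. -> #   bit 30 = 1  t=0,i=12
  ###.# -> .   bit 29 = 0  t=0,i=13
  ###.. -> #   bit 28 = 1  t=1,i=1
  ##.## -> #   bit 27 = 1  t=1,i=7
  ##.#. -> #   bit 26 = 1  t=0,i=14
  ##..# -> #   bit 25 = 1  t=9,i=17
  ##... -> #   bit 24 = 1  t=0,i=19
  #.### -> #   bit 23 = 1  t=0,i=8
  #.##. -> .   bit 22 = 0  t=0,i=17
  #.#.# -> #   bit 21 = 1  t=0,i=6
  #.#.. -> #   bit 20 = 1  t=2,i=13
  #..## -> .   bit 19 = 0  t=9,i=18
  #..#. -> #   bit 18 = 1  t=2,i=15
  #...# -> .   bit 17 = 0  t=1,i=3
  #.... -> .   bit 16 = 0  t=0,i=20
  .#### -> #   bit 15 = 1  t=0,i=9
  .###. -> #   bit 14 = 1  t=1,i=0
  .##.# -> #   bit 13 = 1  t=1,i=6
  .##.. -> .   bit 12 = 0  t=0,i=18
  .#.## -> .   bit 11 = 0  t=0,i=7
  .#.#. -> #   bit 10 = 1  t=0,i=5
  .#..# -> #   bit 9 = 1  t=2,i=14
  .#... -> .   bit 8 = 0  t=2,i=17
  ..### -> .   bit 7 = 0  t=2,i=21
  ..##. -> .   bit 6 = 0  t=1,i=5
  ..#.# -> .   bit 5 = 0  t=0,i=4
  ..#.. -> .   bit 4 = 0  t=2,i=16
  ...## -> #   bit 3 = 1  t=1,i=4
  ...#. -> .   bit 2 = 0  t=0,i=3
  ....# -> .   bit 1 = 0  t=0,i=2
  ..... -> #   bit 0 = 1  t=0,i=0
  bits 11011111101101001110011000001001 = 3753174537

3753174537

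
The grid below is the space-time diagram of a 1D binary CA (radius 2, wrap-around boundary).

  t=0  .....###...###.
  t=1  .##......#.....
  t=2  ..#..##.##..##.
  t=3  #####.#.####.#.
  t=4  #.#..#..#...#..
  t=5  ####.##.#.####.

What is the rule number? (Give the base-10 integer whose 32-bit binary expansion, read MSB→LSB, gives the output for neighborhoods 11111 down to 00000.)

2262447669

  nb #####: next=#  (t=3,i=2, bit31=1)
  nb ####.: next=.  (t=3,i=3, bit30=0)
  nb ###.#: next=.  (t=3,i=4, bit29=0)
  nb ###..: next=.  (t=0,i=7, bit28=0)
  nb ##.##: next=.  (t=2,i=7, bit27=0)
  nb ##.#.: next=#  (t=3,i=5, bit26=1)
  nb ##..#: next=#  (t=2,i=10, bit25=1)
  nb ##...: next=.  (t=0,i=8, bit24=0)
  nb #.###: next=#  (t=3,i=0, bit23=1)
  nb #.##.: next=#  (t=2,i=8, bit22=1)
  nb #.#.#: next=.  (t=3,i=6, bit21=0)
  nb #.#..: next=#  (t=4,i=2, bit20=1)
  nb #..##: next=#  (t=2,i=4, bit19=1)
  nb #..#.: next=.  (t=4,i=4, bit18=0)
  nb #...#: next=#  (t=0,i=9, bit17=1)
  nb #....: next=.  (t=0,i=0, bit16=0)
  nb .####: next=.  (t=3,i=1, bit15=0)
  nb .###.: next=.  (t=0,i=6, bit14=0)
  nb .##.#: next=#  (t=2,i=6, bit13=1)
  nb .##..: next=#  (t=1,i=2, bit12=1)
  nb .#.##: next=.  (t=3,i=7, bit11=0)
  nb .#.#.: next=#  (t=4,i=1, bit10=1)
  nb .#..#: next=#  (t=2,i=3, bit9=1)
  nb .#...: next=.  (t=1,i=10, bit8=0)
  nb ..###: next=.  (t=0,i=5, bit7=0)
  nb ..##.: next=.  (t=1,i=1, bit6=0)
  nb ..#.#: next=#  (t=4,i=0, bit5=1)
  nb ..#..: next=#  (t=1,i=9, bit4=1)
  nb ...##: next=.  (t=0,i=4, bit3=0)
  nb ...#.: next=#  (t=1,i=8, bit2=1)
  nb ....#: next=.  (t=0,i=3, bit1=0)
  nb .....: next=#  (t=0,i=1, bit0=1)
  bits 10000110110110100011011000110101 = 2262447669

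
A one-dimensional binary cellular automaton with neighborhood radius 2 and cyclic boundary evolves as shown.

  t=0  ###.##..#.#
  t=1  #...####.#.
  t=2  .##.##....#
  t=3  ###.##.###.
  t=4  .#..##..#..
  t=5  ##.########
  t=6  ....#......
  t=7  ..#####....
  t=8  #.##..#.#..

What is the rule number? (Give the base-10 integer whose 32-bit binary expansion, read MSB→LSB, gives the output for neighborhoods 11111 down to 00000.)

  [31] ##### => .  t=5,i=5
  [30] ####. => .  t=0,i=1
  [29] ###.# => .  t=0,i=2
  [28] ###.. => #  t=7,i=6
  [27] ##.## => .  t=0,i=3
  [26] ##.#. => .  t=1,i=8
  [25] ##..# => #  t=0,i=6
  [24] ##... => .  t=2,i=6
  [23] #.### => .  t=0,i=10
  [22] #.##. => #  t=0,i=4
  [21] #.#.# => .  t=1,i=9
  [20] #.#.. => .  t=1,i=0
  [19] #..## => #  t=4,i=3
  [18] #..#. => #  t=0,i=7
  [17] #...# => #  t=1,i=2
  [16] #.... => #  t=2,i=7
  [15] .#### => #  t=0,i=0
  [14] .###. => #  t=3,i=1
  [13] .##.# => #  t=2,i=2
  [12] .##.. => #  t=0,i=5
  [11] .#.## => #  t=0,i=9
  [10] .#.#. => #  t=1,i=10
  [9] .#..# => .  t=4,i=2
  [8] .#... => #  t=1,i=1
  [7] ..### => #  t=1,i=4
  [6] ..##. => #  t=4,i=4
  [5] ..#.# => .  t=0,i=8
  [4] ..#.. => #  t=4,i=1
  [3] ...## => .  t=1,i=3
  [2] ...#. => #  t=2,i=9
  [1] ....# => #  t=2,i=8
  [0] ..... => .  t=6,i=0
  bits 00010010010011111111110111010110 = 307232214

307232214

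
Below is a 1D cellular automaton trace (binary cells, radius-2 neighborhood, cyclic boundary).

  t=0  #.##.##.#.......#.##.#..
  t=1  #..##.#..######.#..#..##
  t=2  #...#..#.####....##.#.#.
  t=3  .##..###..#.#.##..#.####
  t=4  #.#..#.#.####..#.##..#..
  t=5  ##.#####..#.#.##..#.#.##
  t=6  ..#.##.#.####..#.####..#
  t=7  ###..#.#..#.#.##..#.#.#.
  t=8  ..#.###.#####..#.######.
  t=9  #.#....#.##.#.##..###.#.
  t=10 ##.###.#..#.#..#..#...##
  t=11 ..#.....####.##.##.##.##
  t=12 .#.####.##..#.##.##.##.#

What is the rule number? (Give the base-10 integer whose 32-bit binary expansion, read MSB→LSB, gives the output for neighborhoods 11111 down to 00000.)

  nb #####: next=#  (t=1,i=11, bit31=1)
  nb ####.: next=.  (t=1,i=13, bit30=0)
  nb ###.#: next=.  (t=1,i=14, bit29=0)
  nb ###..: next=#  (t=1,i=0, bit28=1)
  nb ##.##: next=#  (t=0,i=4, bit27=1)
  nb ##.#.: next=.  (t=0,i=7, bit26=0)
  nb ##..#: next=.  (t=1,i=1, bit25=0)
  nb ##...: next=.  (t=2,i=13, bit24=0)
  nb #.###: next=.  (t=2,i=9, bit23=0)
  nb #.##.: next=.  (t=0,i=2, bit22=0)
  nb #.#.#: next=#  (t=2,i=20, bit21=1)
  nb #.#..: next=.  (t=0,i=8, bit20=0)
  nb #..##: next=.  (t=1,i=2, bit19=0)
  nb #..#.: next=#  (t=0,i=23, bit18=1)
  nb #...#: next=#  (t=2,i=2, bit17=1)
  nb #....: next=#  (t=0,i=10, bit16=1)
  nb .####: next=#  (t=1,i=10, bit15=1)
  nb .###.: next=.  (t=1,i=23, bit14=0)
  nb .##.#: next=#  (t=0,i=3, bit13=1)
  nb .##..: next=#  (t=3,i=2, bit12=1)
  nb .#.##: next=.  (t=0,i=1, bit11=0)
  nb .#.#.: next=#  (t=2,i=21, bit10=1)
  nb .#..#: next=#  (t=0,i=22, bit9=1)
  nb .#...: next=#  (t=0,i=9, bit8=1)
  nb ..###: next=#  (t=1,i=9, bit7=1)
  nb ..##.: next=.  (t=1,i=3, bit6=0)
  nb ..#.#: next=#  (t=0,i=0, bit5=1)
  nb ..#..: next=.  (t=1,i=19, bit4=0)
  nb ...##: next=.  (t=2,i=16, bit3=0)
  nb ...#.: next=.  (t=0,i=15, bit2=0)
  nb ....#: next=#  (t=0,i=14, bit1=1)
  nb .....: next=#  (t=0,i=11, bit0=1)
  bits 10011000001001111011011110100011 = 2552739747

2552739747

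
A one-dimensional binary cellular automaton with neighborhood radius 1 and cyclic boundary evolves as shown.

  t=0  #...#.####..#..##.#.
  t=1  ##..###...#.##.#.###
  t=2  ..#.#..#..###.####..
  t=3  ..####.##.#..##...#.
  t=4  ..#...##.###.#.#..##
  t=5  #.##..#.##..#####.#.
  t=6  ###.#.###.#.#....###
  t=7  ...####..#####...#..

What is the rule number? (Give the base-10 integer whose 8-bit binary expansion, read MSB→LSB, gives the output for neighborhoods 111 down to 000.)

  nb ###: next=.  (t=0,i=7, bit7=0)
  nb ##.: next=.  (t=0,i=9, bit6=0)
  nb #.#: next=#  (t=0,i=5, bit5=1)
  nb #..: next=#  (t=0,i=1, bit4=1)
  nb .##: next=#  (t=0,i=6, bit3=1)
  nb .#.: next=#  (t=0,i=0, bit2=1)
  nb ..#: next=.  (t=0,i=3, bit1=0)
  nb ...: next=.  (t=0,i=2, bit0=0)
  bits 00111100 = 60

60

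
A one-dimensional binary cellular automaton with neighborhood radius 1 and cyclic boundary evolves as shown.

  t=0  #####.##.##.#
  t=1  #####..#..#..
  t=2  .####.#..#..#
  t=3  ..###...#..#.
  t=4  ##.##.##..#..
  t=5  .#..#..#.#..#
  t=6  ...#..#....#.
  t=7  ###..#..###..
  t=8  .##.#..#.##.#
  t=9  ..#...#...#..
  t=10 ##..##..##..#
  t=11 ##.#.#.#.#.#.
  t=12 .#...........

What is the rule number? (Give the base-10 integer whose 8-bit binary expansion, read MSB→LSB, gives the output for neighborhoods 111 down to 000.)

  nb ###: next=#  (t=0,i=0, bit7=1)
  nb ##.: next=#  (t=0,i=4, bit6=1)
  nb #.#: next=.  (t=0,i=5, bit5=0)
  nb #..: next=.  (t=1,i=5, bit4=0)
  nb .##: next=.  (t=0,i=6, bit3=0)
  nb .#.: next=.  (t=1,i=7, bit2=0)
  nb ..#: next=#  (t=1,i=6, bit1=1)
  nb ...: next=#  (t=3,i=0, bit0=1)
  bits 11000011 = 195

195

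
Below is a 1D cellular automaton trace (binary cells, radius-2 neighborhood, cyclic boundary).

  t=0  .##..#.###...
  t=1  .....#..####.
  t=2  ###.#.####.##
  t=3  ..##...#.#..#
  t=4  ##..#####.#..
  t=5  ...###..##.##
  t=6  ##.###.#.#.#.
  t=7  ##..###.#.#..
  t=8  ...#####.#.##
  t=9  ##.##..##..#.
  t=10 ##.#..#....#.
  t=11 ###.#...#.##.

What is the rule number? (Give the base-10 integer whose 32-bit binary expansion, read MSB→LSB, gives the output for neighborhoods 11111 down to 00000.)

  #####|.  b31=0 t=2,i=0
  ####.|.  b30=0 t=1,i=10
  ###.#|#  b29=1 t=2,i=2
  ###..|#  b28=1 t=0,i=9
  ##.##|.  b27=0 t=2,i=10
  ##.#.|#  b26=1 t=2,i=3
  ##..#|.  b25=0 t=0,i=3
  ##...|#  b24=1 t=0,i=10
  #.###|.  b23=0 t=0,i=7
  #.##.|#  b22=1 t=5,i=11
  #.#.#|.  b21=0 t=2,i=4
  #.#..|.  b20=0 t=3,i=9
  #..##|#  b19=1 t=1,i=7
  #..#.|.  b18=0 t=0,i=4
  #...#|#  b17=1 t=3,i=5
  #....|#  b16=1 t=0,i=11
  .####|#  b15=1 t=1,i=9
  .###.|#  b14=1 t=0,i=8
  .##.#|#  b13=1 t=5,i=9
  .##..|.  b12=0 t=0,i=2
  .#.##|.  b11=0 t=0,i=6
  .#.#.|#  b10=1 t=3,i=8
  .#..#|#  b9=1 t=1,i=6
  .#...|.  b8=0 t=10,i=7
  ..###|#  b7=1 t=1,i=8
  ..##.|.  b6=0 t=0,i=1
  ..#.#|#  b5=1 t=0,i=5
  ..#..|.  b4=0 t=1,i=5
  ...##|.  b3=0 t=0,i=0
  ...#.|#  b2=1 t=1,i=4
  ....#|.  b1=0 t=0,i=12
  .....|#  b0=1 t=1,i=1
  bits 00110101010010111110011010100101 = 894166693

894166693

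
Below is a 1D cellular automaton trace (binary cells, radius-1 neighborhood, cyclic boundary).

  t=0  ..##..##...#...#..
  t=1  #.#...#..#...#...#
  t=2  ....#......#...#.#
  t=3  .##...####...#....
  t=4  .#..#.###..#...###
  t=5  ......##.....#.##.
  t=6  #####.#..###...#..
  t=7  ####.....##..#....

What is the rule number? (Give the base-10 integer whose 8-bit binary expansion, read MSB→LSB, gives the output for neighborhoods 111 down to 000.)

137

  [7] ### => #  t=3,i=7
  [6] ##. => .  t=0,i=3
  [5] #.# => .  t=1,i=1
  [4] #.. => .  t=0,i=4
  [3] .## => #  t=0,i=2
  [2] .#. => .  t=0,i=11
  [1] ..# => .  t=0,i=1
  [0] ... => #  t=0,i=0
  bits 10001001 = 137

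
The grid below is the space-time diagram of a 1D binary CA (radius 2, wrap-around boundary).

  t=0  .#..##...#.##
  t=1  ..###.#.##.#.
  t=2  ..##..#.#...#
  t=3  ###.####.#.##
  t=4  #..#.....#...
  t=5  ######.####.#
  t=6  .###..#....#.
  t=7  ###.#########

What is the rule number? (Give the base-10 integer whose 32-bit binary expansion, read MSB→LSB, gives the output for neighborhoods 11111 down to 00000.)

  nb #####: next=#  (t=3,i=0, bit31=1)
  nb ####.: next=.  (t=3,i=1, bit30=0)
  nb ###.#: next=.  (t=1,i=4, bit29=0)
  nb ###..: next=.  (t=6,i=3, bit28=0)
  nb ##.##: next=#  (t=3,i=3, bit27=1)
  nb ##.#.: next=.  (t=0,i=0, bit26=0)
  nb ##..#: next=#  (t=2,i=4, bit25=1)
  nb ##...: next=#  (t=0,i=6, bit24=1)
  nb #.###: next=.  (t=3,i=4, bit23=0)
  nb #.##.: next=#  (t=0,i=11, bit22=1)
  nb #.#.#: next=#  (t=1,i=6, bit21=1)
  nb #.#..: next=.  (t=0,i=1, bit20=0)
  nb #..##: next=#  (t=0,i=3, bit19=1)
  nb #..#.: next=#  (t=2,i=5, bit18=1)
  nb #...#: next=.  (t=0,i=7, bit17=0)
  nb #....: next=#  (t=4,i=5, bit16=1)
  nb .####: next=.  (t=3,i=5, bit15=0)
  nb .###.: next=#  (t=1,i=3, bit14=1)
  nb .##.#: next=.  (t=0,i=12, bit13=0)
  nb .##..: next=.  (t=0,i=5, bit12=0)
  nb .#.##: next=.  (t=0,i=10, bit11=0)
  nb .#.#.: next=#  (t=2,i=7, bit10=1)
  nb .#..#: next=#  (t=0,i=2, bit9=1)
  nb .#...: next=#  (t=1,i=12, bit8=1)
  nb ..###: next=#  (t=1,i=2, bit7=1)
  nb ..##.: next=#  (t=0,i=4, bit6=1)
  nb ..#.#: next=#  (t=0,i=9, bit5=1)
  nb ..#..: next=#  (t=2,i=12, bit4=1)
  nb ...##: next=.  (t=1,i=1, bit3=0)
  nb ...#.: next=#  (t=0,i=8, bit2=1)
  nb ....#: next=#  (t=4,i=7, bit1=1)
  nb .....: next=.  (t=4,i=6, bit0=0)
  bits 10001011011011010100011111110110 = 2339194870

2339194870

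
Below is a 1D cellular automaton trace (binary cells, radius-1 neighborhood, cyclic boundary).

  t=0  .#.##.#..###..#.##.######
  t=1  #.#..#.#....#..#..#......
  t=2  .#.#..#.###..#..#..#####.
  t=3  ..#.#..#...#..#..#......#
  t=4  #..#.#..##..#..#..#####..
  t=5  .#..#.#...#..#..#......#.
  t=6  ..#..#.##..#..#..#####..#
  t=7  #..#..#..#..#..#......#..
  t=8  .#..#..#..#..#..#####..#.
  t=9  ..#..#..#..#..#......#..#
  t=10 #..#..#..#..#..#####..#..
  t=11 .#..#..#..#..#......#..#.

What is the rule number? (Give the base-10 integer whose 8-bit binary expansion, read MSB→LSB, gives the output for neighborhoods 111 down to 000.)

  ###|.  b7=0 t=0,i=10
  ##.|.  b6=0 t=0,i=4
  #.#|#  b5=1 t=0,i=0
  #..|#  b4=1 t=0,i=7
  .##|.  b3=0 t=0,i=3
  .#.|.  b2=0 t=0,i=1
  ..#|.  b1=0 t=0,i=8
  ...|#  b0=1 t=1,i=9
  bits 00110001 = 49

49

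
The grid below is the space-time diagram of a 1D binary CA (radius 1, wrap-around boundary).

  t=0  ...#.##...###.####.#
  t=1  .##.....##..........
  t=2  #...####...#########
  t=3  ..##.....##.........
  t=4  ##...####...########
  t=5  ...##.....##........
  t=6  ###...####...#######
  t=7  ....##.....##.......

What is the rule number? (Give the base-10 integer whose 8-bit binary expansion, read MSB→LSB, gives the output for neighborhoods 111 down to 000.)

3

  [7] ### => .  t=0,i=11
  [6] ##. => .  t=0,i=6
  [5] #.# => .  t=0,i=4
  [4] #.. => .  t=0,i=0
  [3] .## => .  t=0,i=5
  [2] .#. => .  t=0,i=3
  [1] ..# => #  t=0,i=2
  [0] ... => #  t=0,i=1
  bits 00000011 = 3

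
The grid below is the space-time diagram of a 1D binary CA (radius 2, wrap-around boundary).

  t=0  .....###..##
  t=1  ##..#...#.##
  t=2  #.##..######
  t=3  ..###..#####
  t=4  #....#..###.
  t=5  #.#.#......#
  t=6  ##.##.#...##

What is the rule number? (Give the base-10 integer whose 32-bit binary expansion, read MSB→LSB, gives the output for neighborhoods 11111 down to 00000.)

  #####|#  b31=1 t=2,i=8
  ####.|#  b30=1 t=1,i=0
  ###.#|.  b29=0 t=2,i=0
  ###..|.  b28=0 t=0,i=7
  ##.##|.  b27=0 t=2,i=1
  ##.#.|#  b26=1 t=4,i=11
  ##..#|#  b25=1 t=0,i=8
  ##...|#  b24=1 t=0,i=0
  #.###|#  b23=1 t=1,i=10
  #.##.|#  b22=1 t=2,i=2
  #.#.#|.  b21=0 t=5,i=2
  #.#..|#  b20=1 t=4,i=0
  #..##|.  b19=0 t=0,i=9
  #..#.|#  b18=1 t=1,i=3
  #...#|#  b17=1 t=1,i=6
  #....|#  b16=1 t=0,i=1
  .####|#  b15=1 t=1,i=11
  .###.|.  b14=0 t=0,i=6
  .##.#|#  b13=1 t=5,i=0
  .##..|#  b12=1 t=0,i=11
  .#.##|#  b11=1 t=1,i=9
  .#.#.|#  b10=1 t=5,i=3
  .#..#|.  b9=0 t=4,i=6
  .#...|.  b8=0 t=1,i=5
  ..###|.  b7=0 t=0,i=5
  ..##.|#  b6=1 t=0,i=10
  ..#.#|#  b5=1 t=1,i=8
  ..#..|.  b4=0 t=1,i=4
  ...##|#  b3=1 t=0,i=4
  ...#.|#  b2=1 t=1,i=7
  ....#|.  b1=0 t=0,i=3
  .....|.  b0=0 t=0,i=2
  bits 11000111110101111011110001101100 = 3352804460

3352804460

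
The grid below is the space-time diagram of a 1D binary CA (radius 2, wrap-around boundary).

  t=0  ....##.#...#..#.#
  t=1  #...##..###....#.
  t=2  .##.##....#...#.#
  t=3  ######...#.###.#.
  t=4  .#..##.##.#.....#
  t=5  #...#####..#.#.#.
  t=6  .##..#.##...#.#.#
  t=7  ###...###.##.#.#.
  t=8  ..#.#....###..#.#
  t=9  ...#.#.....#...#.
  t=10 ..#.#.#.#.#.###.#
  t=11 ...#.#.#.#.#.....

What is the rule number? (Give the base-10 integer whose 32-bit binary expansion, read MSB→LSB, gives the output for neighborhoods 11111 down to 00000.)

  nb #####: next=.  (t=3,i=2, bit31=0)
  nb ####.: next=#  (t=3,i=4, bit30=1)
  nb ###.#: next=.  (t=3,i=13, bit29=0)
  nb ###..: next=#  (t=1,i=10, bit28=1)
  nb ##.##: next=#  (t=2,i=3, bit27=1)
  nb ##.#.: next=.  (t=0,i=6, bit26=0)
  nb ##..#: next=.  (t=1,i=6, bit25=0)
  nb ##...: next=.  (t=1,i=11, bit24=0)
  nb #.###: next=.  (t=3,i=0, bit23=0)
  nb #.##.: next=#  (t=2,i=1, bit22=1)
  nb #.#.#: next=.  (t=2,i=16, bit21=0)
  nb #.#..: next=.  (t=0,i=7, bit20=0)
  nb #..##: next=.  (t=1,i=7, bit19=0)
  nb #..#.: next=.  (t=0,i=13, bit18=0)
  nb #...#: next=#  (t=0,i=9, bit17=1)
  nb #....: next=.  (t=0,i=1, bit16=0)
  nb .####: next=#  (t=3,i=1, bit15=1)
  nb .###.: next=.  (t=1,i=9, bit14=0)
  nb .##.#: next=#  (t=0,i=5, bit13=1)
  nb .##..: next=#  (t=1,i=5, bit12=1)
  nb .#.##: next=#  (t=2,i=0, bit11=1)
  nb .#.#.: next=#  (t=0,i=15, bit10=1)
  nb .#..#: next=.  (t=0,i=12, bit9=0)
  nb .#...: next=#  (t=0,i=0, bit8=1)
  nb ..###: next=.  (t=1,i=8, bit7=0)
  nb ..##.: next=#  (t=0,i=4, bit6=1)
  nb ..#.#: next=.  (t=0,i=14, bit5=0)
  nb ..#..: next=.  (t=0,i=11, bit4=0)
  nb ...##: next=.  (t=0,i=3, bit3=0)
  nb ...#.: next=#  (t=0,i=10, bit2=1)
  nb ....#: next=.  (t=0,i=2, bit1=0)
  nb .....: next=#  (t=4,i=13, bit0=1)
  bits 01011000010000101011110101000101 = 1480768837

1480768837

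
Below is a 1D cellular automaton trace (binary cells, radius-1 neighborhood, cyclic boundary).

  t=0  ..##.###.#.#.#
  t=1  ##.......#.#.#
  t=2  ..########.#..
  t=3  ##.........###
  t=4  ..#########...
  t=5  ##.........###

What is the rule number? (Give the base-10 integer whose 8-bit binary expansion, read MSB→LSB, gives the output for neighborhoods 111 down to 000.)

  [7] ### => .  t=0,i=6
  [6] ##. => .  t=0,i=3
  [5] #.# => .  t=0,i=4
  [4] #.. => #  t=0,i=0
  [3] .## => .  t=0,i=2
  [2] .#. => #  t=0,i=9
  [1] ..# => #  t=0,i=1
  [0] ... => #  t=1,i=3
  bits 00010111 = 23

23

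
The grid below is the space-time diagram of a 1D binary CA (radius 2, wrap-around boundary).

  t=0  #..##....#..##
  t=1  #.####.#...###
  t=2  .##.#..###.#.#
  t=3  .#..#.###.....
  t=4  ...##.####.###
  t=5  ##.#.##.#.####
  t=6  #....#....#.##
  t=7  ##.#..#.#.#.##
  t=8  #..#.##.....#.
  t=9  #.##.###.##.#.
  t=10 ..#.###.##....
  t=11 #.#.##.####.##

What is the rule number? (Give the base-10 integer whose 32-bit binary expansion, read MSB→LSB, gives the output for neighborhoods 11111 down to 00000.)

  nb #####: next=#  (t=5,i=12, bit31=1)
  nb ####.: next=#  (t=1,i=4, bit30=1)
  nb ###.#: next=.  (t=1,i=0, bit29=0)
  nb ###..: next=#  (t=0,i=0, bit28=1)
  nb ##.##: next=#  (t=1,i=1, bit27=1)
  nb ##.#.: next=.  (t=1,i=6, bit26=0)
  nb ##..#: next=.  (t=0,i=1, bit25=0)
  nb ##...: next=#  (t=0,i=5, bit24=1)
  nb #.###: next=#  (t=1,i=2, bit23=1)
  nb #.##.: next=#  (t=2,i=1, bit22=1)
  nb #.#.#: next=.  (t=2,i=11, bit21=0)
  nb #.#..: next=#  (t=1,i=7, bit20=1)
  nb #..##: next=#  (t=0,i=2, bit19=1)
  nb #..#.: next=#  (t=3,i=3, bit18=1)
  nb #...#: next=#  (t=1,i=9, bit17=1)
  nb #....: next=.  (t=0,i=6, bit16=0)
  nb .####: next=.  (t=1,i=3, bit15=0)
  nb .###.: next=#  (t=0,i=13, bit14=1)
  nb .##.#: next=.  (t=2,i=2, bit13=0)
  nb .##..: next=#  (t=0,i=4, bit12=1)
  nb .#.##: next=.  (t=2,i=0, bit11=0)
  nb .#.#.: next=.  (t=2,i=12, bit10=0)
  nb .#..#: next=.  (t=0,i=10, bit9=0)
  nb .#...: next=#  (t=1,i=8, bit8=1)
  nb ..###: next=#  (t=0,i=12, bit7=1)
  nb ..##.: next=#  (t=0,i=3, bit6=1)
  nb ..#.#: next=#  (t=3,i=4, bit5=1)
  nb ..#..: next=.  (t=0,i=9, bit4=0)
  nb ...##: next=.  (t=1,i=10, bit3=0)
  nb ...#.: next=.  (t=0,i=8, bit2=0)
  nb ....#: next=#  (t=0,i=7, bit1=1)
  nb .....: next=#  (t=3,i=11, bit0=1)
  bits 11011001110111100101000111100011 = 3655225827

3655225827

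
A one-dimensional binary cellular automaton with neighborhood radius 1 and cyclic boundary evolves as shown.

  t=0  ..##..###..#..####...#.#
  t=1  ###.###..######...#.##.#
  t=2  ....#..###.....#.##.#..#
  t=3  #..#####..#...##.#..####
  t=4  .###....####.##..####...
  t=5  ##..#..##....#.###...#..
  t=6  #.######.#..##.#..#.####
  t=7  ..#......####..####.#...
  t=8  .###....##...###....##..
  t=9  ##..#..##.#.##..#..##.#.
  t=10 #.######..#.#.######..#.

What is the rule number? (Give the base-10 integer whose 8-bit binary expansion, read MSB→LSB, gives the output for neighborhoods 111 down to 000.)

  ###|.  b7=0 t=0,i=7
  ##.|.  b6=0 t=0,i=3
  #.#|.  b5=0 t=0,i=22
  #..|#  b4=1 t=0,i=0
  .##|#  b3=1 t=0,i=2
  .#.|#  b2=1 t=0,i=11
  ..#|#  b1=1 t=0,i=1
  ...|.  b0=0 t=0,i=19
  bits 00011110 = 30

30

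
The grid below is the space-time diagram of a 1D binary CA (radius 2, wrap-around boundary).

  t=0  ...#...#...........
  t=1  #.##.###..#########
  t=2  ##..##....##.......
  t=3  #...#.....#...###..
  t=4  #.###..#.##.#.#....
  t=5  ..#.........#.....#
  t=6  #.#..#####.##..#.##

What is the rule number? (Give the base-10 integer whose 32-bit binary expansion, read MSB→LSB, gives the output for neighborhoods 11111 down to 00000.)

681738965

  #####|.  b31=0 t=1,i=12
  ####.|.  b30=0 t=1,i=18
  ###.#|#  b29=1 t=1,i=0
  ###..|.  b28=0 t=1,i=7
  ##.##|#  b27=1 t=1,i=1
  ##.#.|.  b26=0 t=4,i=11
  ##..#|.  b25=0 t=1,i=8
  ##...|.  b24=0 t=2,i=6
  #.###|#  b23=1 t=1,i=5
  #.##.|.  b22=0 t=1,i=2
  #.#.#|#  b21=1 t=4,i=12
  #.#..|.  b20=0 t=4,i=14
  #..##|.  b19=0 t=1,i=9
  #..#.|.  b18=0 t=3,i=18
  #...#|#  b17=1 t=0,i=5
  #....|.  b16=0 t=0,i=9
  .####|#  b15=1 t=1,i=11
  .###.|.  b14=0 t=1,i=6
  .##.#|.  b13=0 t=1,i=3
  .##..|.  b12=0 t=2,i=1
  .#.##|.  b11=0 t=4,i=1
  .#.#.|.  b10=0 t=4,i=13
  .#..#|#  b9=1 t=5,i=0
  .#...|.  b8=0 t=0,i=4
  ..###|#  b7=1 t=1,i=10
  ..##.|#  b6=1 t=2,i=0
  ..#.#|.  b5=0 t=4,i=0
  ..#..|#  b4=1 t=0,i=3
  ...##|.  b3=0 t=2,i=9
  ...#.|#  b2=1 t=0,i=2
  ....#|.  b1=0 t=0,i=1
  .....|#  b0=1 t=0,i=0
  bits 00101000101000101000001011010101 = 681738965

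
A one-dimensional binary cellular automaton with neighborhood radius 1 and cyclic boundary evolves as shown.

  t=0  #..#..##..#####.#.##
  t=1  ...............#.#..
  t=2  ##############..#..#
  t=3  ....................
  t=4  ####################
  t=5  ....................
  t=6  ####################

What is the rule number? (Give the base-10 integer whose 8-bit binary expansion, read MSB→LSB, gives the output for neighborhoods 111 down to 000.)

33

  ###|.  b7=0 t=0,i=11
  ##.|.  b6=0 t=0,i=0
  #.#|#  b5=1 t=0,i=15
  #..|.  b4=0 t=0,i=1
  .##|.  b3=0 t=0,i=6
  .#.|.  b2=0 t=0,i=3
  ..#|.  b1=0 t=0,i=2
  ...|#  b0=1 t=1,i=0
  bits 00100001 = 33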